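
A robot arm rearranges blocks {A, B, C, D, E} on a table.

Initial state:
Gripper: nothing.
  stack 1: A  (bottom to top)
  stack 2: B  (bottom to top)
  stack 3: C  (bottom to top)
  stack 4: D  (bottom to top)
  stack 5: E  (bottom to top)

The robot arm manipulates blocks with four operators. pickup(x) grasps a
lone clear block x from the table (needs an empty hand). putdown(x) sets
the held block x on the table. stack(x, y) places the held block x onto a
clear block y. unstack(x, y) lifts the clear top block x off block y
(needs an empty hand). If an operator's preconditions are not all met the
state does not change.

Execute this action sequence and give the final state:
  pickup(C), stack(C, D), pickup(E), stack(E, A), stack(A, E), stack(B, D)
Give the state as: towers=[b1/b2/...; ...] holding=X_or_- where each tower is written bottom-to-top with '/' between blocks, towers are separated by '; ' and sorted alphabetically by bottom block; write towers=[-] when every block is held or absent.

towers=[A/E; B; D/C] holding=-

step 1 (pickup(C)): towers=[A; B; D; E] holding=C
step 2 (stack(C, D)): towers=[A; B; D/C; E] holding=-
step 3 (pickup(E)): towers=[A; B; D/C] holding=E
step 4 (stack(E, A)): towers=[A/E; B; D/C] holding=-
step 5 (stack(A, E)) [no-op]: towers=[A/E; B; D/C] holding=-
step 6 (stack(B, D)) [no-op]: towers=[A/E; B; D/C] holding=-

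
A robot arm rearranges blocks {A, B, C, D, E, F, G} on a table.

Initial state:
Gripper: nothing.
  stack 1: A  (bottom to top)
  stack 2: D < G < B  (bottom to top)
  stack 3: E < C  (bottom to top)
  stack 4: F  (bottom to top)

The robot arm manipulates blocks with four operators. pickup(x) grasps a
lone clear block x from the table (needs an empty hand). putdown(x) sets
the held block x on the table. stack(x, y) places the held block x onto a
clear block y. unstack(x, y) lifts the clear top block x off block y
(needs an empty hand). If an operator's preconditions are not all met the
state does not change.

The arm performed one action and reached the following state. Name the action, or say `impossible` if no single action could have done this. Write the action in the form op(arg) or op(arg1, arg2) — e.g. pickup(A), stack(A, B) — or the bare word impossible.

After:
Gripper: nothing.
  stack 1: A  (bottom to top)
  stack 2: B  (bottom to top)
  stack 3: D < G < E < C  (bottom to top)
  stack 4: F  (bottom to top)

target: towers=[A; B; D/G/E/C; F] holding=-
     unstack(B, G) → towers=[A; D/G; E/C; F] holding=B
         pickup(F) → towers=[A; D/G/B; E/C] holding=F
         pickup(A) → towers=[D/G/B; E/C; F] holding=A
     unstack(C, E) → towers=[A; D/G/B; E; F] holding=C
none of the 4 applicable actions match → impossible

impossible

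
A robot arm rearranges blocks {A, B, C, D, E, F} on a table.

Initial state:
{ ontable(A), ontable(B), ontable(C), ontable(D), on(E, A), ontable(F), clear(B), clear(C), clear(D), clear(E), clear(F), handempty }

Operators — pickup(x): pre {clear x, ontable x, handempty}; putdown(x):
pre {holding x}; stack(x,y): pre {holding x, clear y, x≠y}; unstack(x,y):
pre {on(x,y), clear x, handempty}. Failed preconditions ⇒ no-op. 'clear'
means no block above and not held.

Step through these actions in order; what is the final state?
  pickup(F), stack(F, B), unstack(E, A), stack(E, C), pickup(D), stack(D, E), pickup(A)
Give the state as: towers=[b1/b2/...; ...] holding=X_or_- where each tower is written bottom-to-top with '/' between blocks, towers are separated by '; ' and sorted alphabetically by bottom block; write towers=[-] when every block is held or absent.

step 1 (pickup(F)): towers=[A/E; B; C; D] holding=F
step 2 (stack(F, B)): towers=[A/E; B/F; C; D] holding=-
step 3 (unstack(E, A)): towers=[A; B/F; C; D] holding=E
step 4 (stack(E, C)): towers=[A; B/F; C/E; D] holding=-
step 5 (pickup(D)): towers=[A; B/F; C/E] holding=D
step 6 (stack(D, E)): towers=[A; B/F; C/E/D] holding=-
step 7 (pickup(A)): towers=[B/F; C/E/D] holding=A

towers=[B/F; C/E/D] holding=A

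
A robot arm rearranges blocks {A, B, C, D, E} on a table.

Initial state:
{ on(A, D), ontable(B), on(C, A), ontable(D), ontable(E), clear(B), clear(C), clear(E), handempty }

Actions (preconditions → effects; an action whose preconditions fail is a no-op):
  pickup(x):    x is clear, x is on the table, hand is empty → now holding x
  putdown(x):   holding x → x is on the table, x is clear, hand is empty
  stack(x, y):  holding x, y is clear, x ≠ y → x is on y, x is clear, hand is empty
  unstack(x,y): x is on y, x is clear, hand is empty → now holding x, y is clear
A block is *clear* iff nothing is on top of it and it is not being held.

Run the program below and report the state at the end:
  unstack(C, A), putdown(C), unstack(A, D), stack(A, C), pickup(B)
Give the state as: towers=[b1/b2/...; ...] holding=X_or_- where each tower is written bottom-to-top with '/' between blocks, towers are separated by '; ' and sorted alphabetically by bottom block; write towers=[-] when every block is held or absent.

step 1 (unstack(C, A)): towers=[B; D/A; E] holding=C
step 2 (putdown(C)): towers=[B; C; D/A; E] holding=-
step 3 (unstack(A, D)): towers=[B; C; D; E] holding=A
step 4 (stack(A, C)): towers=[B; C/A; D; E] holding=-
step 5 (pickup(B)): towers=[C/A; D; E] holding=B

towers=[C/A; D; E] holding=B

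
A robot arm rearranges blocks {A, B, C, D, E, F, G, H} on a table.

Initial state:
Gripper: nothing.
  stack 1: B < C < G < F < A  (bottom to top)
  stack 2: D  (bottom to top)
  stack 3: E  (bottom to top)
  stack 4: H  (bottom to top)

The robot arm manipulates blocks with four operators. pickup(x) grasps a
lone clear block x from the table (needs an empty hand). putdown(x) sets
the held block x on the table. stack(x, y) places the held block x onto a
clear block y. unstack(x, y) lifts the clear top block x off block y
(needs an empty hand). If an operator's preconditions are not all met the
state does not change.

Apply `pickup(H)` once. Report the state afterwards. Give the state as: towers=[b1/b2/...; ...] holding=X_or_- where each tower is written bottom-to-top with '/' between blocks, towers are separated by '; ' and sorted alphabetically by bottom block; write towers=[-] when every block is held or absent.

before: towers=[B/C/G/F/A; D; E; H] holding=-
pre[pickup(H)]: clear(H) yes, ontable(H) yes, handempty yes
all met → apply pickup(H)
after:  towers=[B/C/G/F/A; D; E] holding=H

towers=[B/C/G/F/A; D; E] holding=H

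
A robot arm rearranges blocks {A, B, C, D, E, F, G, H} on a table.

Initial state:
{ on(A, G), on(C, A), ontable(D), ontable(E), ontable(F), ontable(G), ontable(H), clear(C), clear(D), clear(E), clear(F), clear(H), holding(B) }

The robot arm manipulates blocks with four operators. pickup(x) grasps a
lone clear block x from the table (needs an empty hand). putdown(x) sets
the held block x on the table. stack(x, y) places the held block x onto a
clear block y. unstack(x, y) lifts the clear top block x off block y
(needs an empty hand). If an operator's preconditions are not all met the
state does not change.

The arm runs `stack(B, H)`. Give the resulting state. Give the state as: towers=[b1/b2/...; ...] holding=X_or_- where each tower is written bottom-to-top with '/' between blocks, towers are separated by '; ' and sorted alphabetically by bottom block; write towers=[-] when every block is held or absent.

towers=[D; E; F; G/A/C; H/B] holding=-

before: towers=[D; E; F; G/A/C; H] holding=B
pre[stack(B, H)]: holding(B) ✓, clear(H) ✓, B≠H ✓
all met → apply stack(B, H)
after:  towers=[D; E; F; G/A/C; H/B] holding=-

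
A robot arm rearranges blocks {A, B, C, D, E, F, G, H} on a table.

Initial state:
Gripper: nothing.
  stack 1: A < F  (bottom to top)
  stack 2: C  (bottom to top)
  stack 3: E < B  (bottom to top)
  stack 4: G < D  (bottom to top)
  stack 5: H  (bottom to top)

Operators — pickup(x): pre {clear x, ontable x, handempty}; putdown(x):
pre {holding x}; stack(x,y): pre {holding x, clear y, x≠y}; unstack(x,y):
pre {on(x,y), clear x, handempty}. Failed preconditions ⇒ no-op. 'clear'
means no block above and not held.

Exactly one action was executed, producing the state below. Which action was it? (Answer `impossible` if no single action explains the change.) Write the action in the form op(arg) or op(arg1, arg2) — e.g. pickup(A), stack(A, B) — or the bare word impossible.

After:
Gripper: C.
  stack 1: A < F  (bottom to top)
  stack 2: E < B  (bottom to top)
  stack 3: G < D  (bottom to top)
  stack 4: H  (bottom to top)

pickup(C)

target: towers=[A/F; E/B; G/D; H] holding=C
         pickup(H) → towers=[A/F; C; E/B; G/D] holding=H
     unstack(B, E) → towers=[A/F; C; E; G/D; H] holding=B
     unstack(F, A) → towers=[A; C; E/B; G/D; H] holding=F
     unstack(D, G) → towers=[A/F; C; E/B; G; H] holding=D
         pickup(C) → towers=[A/F; E/B; G/D; H] holding=C  ← match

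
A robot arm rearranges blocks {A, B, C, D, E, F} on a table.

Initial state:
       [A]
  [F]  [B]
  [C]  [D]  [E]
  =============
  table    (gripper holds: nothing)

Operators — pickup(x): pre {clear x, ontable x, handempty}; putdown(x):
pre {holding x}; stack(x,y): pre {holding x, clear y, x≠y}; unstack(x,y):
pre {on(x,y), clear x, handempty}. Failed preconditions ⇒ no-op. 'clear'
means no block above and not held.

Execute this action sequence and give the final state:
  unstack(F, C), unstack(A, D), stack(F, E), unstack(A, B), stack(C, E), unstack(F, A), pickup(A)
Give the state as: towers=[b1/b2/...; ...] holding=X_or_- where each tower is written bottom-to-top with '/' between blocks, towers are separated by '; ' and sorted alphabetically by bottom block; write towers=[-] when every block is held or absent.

step 1 (unstack(F, C)): towers=[C; D/B/A; E] holding=F
step 2 (unstack(A, D)) [no-op]: towers=[C; D/B/A; E] holding=F
step 3 (stack(F, E)): towers=[C; D/B/A; E/F] holding=-
step 4 (unstack(A, B)): towers=[C; D/B; E/F] holding=A
step 5 (stack(C, E)) [no-op]: towers=[C; D/B; E/F] holding=A
step 6 (unstack(F, A)) [no-op]: towers=[C; D/B; E/F] holding=A
step 7 (pickup(A)) [no-op]: towers=[C; D/B; E/F] holding=A

towers=[C; D/B; E/F] holding=A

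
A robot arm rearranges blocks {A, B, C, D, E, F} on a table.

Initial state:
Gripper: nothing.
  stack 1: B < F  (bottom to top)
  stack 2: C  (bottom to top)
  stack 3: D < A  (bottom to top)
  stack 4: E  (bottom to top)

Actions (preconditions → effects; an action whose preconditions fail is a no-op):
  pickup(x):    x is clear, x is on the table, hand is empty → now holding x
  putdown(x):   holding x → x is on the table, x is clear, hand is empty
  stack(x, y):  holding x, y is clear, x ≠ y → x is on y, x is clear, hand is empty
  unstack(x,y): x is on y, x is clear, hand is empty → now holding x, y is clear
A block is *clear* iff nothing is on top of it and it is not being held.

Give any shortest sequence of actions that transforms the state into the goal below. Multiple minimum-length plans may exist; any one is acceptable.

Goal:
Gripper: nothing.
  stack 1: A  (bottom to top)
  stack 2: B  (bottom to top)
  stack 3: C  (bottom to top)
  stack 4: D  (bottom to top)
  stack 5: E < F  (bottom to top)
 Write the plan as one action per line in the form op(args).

unstack(F, B)
stack(F, E)
unstack(A, D)
putdown(A)

step 1 (unstack(F, B)): towers=[B; C; D/A; E] holding=F
step 2 (stack(F, E)): towers=[B; C; D/A; E/F] holding=-
step 3 (unstack(A, D)): towers=[B; C; D; E/F] holding=A
step 4 (putdown(A)): towers=[A; B; C; D; E/F] holding=-
goal check: towers=[A; B; C; D; E/F] holding=- — reached (length 4, optimal by BFS)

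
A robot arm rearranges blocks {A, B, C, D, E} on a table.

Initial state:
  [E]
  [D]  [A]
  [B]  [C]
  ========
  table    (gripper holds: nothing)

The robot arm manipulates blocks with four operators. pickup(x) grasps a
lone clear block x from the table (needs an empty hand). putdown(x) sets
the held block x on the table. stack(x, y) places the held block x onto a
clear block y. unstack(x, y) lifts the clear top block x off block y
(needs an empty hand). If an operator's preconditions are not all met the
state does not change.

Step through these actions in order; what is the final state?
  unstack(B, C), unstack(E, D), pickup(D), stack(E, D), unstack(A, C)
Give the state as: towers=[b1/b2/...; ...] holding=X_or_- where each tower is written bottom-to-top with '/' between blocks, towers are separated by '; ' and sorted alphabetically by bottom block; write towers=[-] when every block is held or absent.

step 1 (unstack(B, C)) [no-op]: towers=[B/D/E; C/A] holding=-
step 2 (unstack(E, D)): towers=[B/D; C/A] holding=E
step 3 (pickup(D)) [no-op]: towers=[B/D; C/A] holding=E
step 4 (stack(E, D)): towers=[B/D/E; C/A] holding=-
step 5 (unstack(A, C)): towers=[B/D/E; C] holding=A

towers=[B/D/E; C] holding=A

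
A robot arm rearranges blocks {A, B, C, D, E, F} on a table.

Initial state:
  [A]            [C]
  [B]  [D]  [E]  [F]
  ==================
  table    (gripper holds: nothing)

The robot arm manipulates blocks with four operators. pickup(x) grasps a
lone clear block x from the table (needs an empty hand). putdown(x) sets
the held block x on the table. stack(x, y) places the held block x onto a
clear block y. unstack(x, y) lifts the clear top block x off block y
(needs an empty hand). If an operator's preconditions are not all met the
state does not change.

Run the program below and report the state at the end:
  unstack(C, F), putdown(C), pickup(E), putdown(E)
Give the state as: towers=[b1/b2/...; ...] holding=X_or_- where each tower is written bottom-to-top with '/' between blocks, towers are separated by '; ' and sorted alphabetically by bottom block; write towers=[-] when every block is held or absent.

step 1 (unstack(C, F)): towers=[B/A; D; E; F] holding=C
step 2 (putdown(C)): towers=[B/A; C; D; E; F] holding=-
step 3 (pickup(E)): towers=[B/A; C; D; F] holding=E
step 4 (putdown(E)): towers=[B/A; C; D; E; F] holding=-

towers=[B/A; C; D; E; F] holding=-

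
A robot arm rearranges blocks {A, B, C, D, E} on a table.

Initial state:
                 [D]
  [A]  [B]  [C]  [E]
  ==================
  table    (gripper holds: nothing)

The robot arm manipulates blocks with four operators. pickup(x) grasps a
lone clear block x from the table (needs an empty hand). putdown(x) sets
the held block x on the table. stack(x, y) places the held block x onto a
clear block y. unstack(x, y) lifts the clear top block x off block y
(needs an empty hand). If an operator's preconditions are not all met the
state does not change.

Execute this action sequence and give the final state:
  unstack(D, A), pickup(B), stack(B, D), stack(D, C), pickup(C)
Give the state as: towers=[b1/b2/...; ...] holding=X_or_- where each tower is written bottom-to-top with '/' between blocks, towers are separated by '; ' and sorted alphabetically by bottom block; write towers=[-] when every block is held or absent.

step 1 (unstack(D, A)) [no-op]: towers=[A; B; C; E/D] holding=-
step 2 (pickup(B)): towers=[A; C; E/D] holding=B
step 3 (stack(B, D)): towers=[A; C; E/D/B] holding=-
step 4 (stack(D, C)) [no-op]: towers=[A; C; E/D/B] holding=-
step 5 (pickup(C)): towers=[A; E/D/B] holding=C

towers=[A; E/D/B] holding=C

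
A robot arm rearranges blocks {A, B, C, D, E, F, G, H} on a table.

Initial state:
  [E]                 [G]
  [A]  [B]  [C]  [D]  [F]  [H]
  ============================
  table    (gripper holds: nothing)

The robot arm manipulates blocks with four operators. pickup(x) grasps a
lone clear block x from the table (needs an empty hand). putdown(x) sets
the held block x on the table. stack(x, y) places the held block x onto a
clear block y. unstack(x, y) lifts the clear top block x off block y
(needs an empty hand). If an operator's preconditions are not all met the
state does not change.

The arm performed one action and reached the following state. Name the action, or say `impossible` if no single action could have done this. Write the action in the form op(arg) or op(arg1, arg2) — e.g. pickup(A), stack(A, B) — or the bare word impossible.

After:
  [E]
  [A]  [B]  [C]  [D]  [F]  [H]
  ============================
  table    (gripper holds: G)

target: towers=[A/E; B; C; D; F; H] holding=G
     unstack(G, F) → towers=[A/E; B; C; D; F; H] holding=G  ← match
     unstack(E, A) → towers=[A; B; C; D; F/G; H] holding=E
         pickup(H) → towers=[A/E; B; C; D; F/G] holding=H
         pickup(B) → towers=[A/E; C; D; F/G; H] holding=B
         pickup(D) → towers=[A/E; B; C; F/G; H] holding=D
         pickup(C) → towers=[A/E; B; D; F/G; H] holding=C

unstack(G, F)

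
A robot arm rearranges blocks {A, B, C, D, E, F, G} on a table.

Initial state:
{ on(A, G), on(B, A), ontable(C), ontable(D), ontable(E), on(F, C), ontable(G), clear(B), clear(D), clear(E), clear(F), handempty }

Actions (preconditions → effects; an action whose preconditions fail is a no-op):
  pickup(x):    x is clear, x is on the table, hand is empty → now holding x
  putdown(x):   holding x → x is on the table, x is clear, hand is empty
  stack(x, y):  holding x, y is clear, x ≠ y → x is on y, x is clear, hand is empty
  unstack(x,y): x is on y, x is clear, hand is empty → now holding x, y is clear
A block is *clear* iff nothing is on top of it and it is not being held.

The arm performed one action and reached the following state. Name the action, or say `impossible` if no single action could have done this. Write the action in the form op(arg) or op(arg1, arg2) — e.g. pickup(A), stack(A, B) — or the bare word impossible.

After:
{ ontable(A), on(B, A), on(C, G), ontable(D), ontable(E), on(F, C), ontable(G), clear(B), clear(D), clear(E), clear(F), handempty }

target: towers=[A/B; D; E; G/C/F] holding=-
     unstack(B, A) → towers=[C/F; D; E; G/A] holding=B
     unstack(F, C) → towers=[C; D; E; G/A/B] holding=F
         pickup(D) → towers=[C/F; E; G/A/B] holding=D
         pickup(E) → towers=[C/F; D; G/A/B] holding=E
none of the 4 applicable actions match → impossible

impossible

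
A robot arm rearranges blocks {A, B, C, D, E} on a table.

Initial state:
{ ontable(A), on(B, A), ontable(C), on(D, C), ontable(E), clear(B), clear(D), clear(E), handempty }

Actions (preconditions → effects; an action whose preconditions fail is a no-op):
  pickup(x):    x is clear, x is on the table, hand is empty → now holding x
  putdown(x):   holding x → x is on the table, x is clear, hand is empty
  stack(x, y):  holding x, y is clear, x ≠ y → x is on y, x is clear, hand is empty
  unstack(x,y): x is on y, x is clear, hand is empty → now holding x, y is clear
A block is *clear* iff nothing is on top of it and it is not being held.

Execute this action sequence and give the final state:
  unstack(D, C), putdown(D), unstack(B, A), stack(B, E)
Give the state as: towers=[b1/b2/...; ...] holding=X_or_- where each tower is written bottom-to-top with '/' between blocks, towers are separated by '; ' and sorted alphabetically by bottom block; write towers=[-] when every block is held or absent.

towers=[A; C; D; E/B] holding=-

step 1 (unstack(D, C)): towers=[A/B; C; E] holding=D
step 2 (putdown(D)): towers=[A/B; C; D; E] holding=-
step 3 (unstack(B, A)): towers=[A; C; D; E] holding=B
step 4 (stack(B, E)): towers=[A; C; D; E/B] holding=-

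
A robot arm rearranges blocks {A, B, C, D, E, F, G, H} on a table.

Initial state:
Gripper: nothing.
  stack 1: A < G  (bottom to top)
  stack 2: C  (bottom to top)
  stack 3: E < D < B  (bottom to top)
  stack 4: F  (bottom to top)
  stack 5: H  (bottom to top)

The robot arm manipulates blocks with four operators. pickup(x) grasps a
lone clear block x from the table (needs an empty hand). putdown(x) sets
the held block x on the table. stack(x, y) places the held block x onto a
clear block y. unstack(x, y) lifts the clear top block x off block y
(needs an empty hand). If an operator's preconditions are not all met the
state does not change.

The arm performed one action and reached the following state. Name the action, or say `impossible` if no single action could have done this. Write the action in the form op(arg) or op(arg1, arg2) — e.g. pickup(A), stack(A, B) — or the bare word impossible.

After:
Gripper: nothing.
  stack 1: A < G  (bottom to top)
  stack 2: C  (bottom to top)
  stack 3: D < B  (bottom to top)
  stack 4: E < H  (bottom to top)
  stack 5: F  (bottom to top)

target: towers=[A/G; C; D/B; E/H; F] holding=-
     unstack(G, A) → towers=[A; C; E/D/B; F; H] holding=G
         pickup(H) → towers=[A/G; C; E/D/B; F] holding=H
     unstack(B, D) → towers=[A/G; C; E/D; F; H] holding=B
         pickup(F) → towers=[A/G; C; E/D/B; H] holding=F
         pickup(C) → towers=[A/G; E/D/B; F; H] holding=C
none of the 5 applicable actions match → impossible

impossible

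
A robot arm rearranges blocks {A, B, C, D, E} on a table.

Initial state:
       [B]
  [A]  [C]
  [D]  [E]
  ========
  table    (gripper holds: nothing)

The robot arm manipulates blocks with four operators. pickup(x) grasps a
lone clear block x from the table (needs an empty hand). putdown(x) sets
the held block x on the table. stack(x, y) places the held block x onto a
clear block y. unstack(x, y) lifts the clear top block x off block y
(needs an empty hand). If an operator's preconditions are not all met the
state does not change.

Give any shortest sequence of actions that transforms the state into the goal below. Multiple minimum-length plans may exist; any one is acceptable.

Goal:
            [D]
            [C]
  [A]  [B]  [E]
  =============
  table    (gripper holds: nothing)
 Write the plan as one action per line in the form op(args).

step 1 (unstack(B, C)): towers=[D/A; E/C] holding=B
step 2 (putdown(B)): towers=[B; D/A; E/C] holding=-
step 3 (unstack(A, D)): towers=[B; D; E/C] holding=A
step 4 (putdown(A)): towers=[A; B; D; E/C] holding=-
step 5 (pickup(D)): towers=[A; B; E/C] holding=D
step 6 (stack(D, C)): towers=[A; B; E/C/D] holding=-
goal check: towers=[A; B; E/C/D] holding=- — reached (length 6, optimal by BFS)

unstack(B, C)
putdown(B)
unstack(A, D)
putdown(A)
pickup(D)
stack(D, C)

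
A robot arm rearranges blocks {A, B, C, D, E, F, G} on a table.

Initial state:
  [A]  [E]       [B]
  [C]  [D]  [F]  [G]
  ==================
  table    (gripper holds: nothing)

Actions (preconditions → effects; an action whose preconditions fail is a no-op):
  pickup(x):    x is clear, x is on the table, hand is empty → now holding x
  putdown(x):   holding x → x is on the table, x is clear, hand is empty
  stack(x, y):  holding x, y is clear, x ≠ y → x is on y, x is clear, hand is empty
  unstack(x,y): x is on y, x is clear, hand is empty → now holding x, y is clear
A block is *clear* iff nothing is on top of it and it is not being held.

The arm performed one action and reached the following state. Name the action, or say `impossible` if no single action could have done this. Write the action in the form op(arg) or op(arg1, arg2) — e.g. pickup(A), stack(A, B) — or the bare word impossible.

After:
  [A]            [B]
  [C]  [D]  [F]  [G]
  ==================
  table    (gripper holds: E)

target: towers=[C/A; D; F; G/B] holding=E
     unstack(B, G) → towers=[C/A; D/E; F; G] holding=B
         pickup(F) → towers=[C/A; D/E; G/B] holding=F
     unstack(A, C) → towers=[C; D/E; F; G/B] holding=A
     unstack(E, D) → towers=[C/A; D; F; G/B] holding=E  ← match

unstack(E, D)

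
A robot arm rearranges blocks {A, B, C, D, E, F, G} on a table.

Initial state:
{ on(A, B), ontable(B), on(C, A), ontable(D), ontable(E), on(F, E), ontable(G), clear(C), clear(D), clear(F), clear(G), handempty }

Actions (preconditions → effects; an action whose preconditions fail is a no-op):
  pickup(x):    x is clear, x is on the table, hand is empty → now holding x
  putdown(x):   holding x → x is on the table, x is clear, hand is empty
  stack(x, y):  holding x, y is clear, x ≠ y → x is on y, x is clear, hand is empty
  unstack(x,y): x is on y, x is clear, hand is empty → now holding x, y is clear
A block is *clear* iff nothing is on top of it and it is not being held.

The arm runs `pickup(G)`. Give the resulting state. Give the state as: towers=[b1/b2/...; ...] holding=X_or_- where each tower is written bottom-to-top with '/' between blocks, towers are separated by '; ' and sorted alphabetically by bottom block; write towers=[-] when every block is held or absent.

before: towers=[B/A/C; D; E/F; G] holding=-
pre[pickup(G)]: clear(G) ok, ontable(G) ok, handempty ok
all met → apply pickup(G)
after:  towers=[B/A/C; D; E/F] holding=G

towers=[B/A/C; D; E/F] holding=G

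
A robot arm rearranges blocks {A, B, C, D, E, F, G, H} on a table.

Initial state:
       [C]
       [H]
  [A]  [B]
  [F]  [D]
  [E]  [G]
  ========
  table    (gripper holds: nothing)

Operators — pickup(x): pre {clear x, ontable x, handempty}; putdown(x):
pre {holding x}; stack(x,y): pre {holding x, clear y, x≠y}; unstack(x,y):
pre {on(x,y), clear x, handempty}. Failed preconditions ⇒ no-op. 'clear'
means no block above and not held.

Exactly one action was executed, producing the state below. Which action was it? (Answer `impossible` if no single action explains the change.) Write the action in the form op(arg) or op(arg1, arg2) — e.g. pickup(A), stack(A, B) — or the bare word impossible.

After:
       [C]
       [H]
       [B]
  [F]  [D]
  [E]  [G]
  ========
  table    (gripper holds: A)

unstack(A, F)

target: towers=[E/F; G/D/B/H/C] holding=A
     unstack(A, F) → towers=[E/F; G/D/B/H/C] holding=A  ← match
     unstack(C, H) → towers=[E/F/A; G/D/B/H] holding=C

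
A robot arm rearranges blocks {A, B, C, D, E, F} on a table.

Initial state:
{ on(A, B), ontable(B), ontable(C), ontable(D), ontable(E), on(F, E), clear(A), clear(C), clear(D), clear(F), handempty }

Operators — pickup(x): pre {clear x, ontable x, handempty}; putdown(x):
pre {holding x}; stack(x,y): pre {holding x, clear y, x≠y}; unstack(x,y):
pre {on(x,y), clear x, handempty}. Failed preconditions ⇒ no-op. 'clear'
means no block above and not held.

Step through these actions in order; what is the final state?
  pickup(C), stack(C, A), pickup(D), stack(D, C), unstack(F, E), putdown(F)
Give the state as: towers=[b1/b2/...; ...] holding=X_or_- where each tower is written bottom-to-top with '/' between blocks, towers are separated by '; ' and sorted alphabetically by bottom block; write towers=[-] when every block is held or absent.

towers=[B/A/C/D; E; F] holding=-

step 1 (pickup(C)): towers=[B/A; D; E/F] holding=C
step 2 (stack(C, A)): towers=[B/A/C; D; E/F] holding=-
step 3 (pickup(D)): towers=[B/A/C; E/F] holding=D
step 4 (stack(D, C)): towers=[B/A/C/D; E/F] holding=-
step 5 (unstack(F, E)): towers=[B/A/C/D; E] holding=F
step 6 (putdown(F)): towers=[B/A/C/D; E; F] holding=-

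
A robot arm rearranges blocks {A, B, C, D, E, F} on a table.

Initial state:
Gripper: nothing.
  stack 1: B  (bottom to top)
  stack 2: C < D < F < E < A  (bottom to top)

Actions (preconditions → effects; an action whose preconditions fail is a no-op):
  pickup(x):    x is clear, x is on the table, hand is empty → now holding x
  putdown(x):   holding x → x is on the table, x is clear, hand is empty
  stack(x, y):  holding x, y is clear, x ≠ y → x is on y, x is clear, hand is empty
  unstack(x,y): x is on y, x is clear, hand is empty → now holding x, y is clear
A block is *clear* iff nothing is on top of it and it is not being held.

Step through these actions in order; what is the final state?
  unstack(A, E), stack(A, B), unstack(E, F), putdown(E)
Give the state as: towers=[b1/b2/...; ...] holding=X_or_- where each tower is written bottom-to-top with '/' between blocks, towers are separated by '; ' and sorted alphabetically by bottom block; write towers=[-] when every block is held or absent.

towers=[B/A; C/D/F; E] holding=-

step 1 (unstack(A, E)): towers=[B; C/D/F/E] holding=A
step 2 (stack(A, B)): towers=[B/A; C/D/F/E] holding=-
step 3 (unstack(E, F)): towers=[B/A; C/D/F] holding=E
step 4 (putdown(E)): towers=[B/A; C/D/F; E] holding=-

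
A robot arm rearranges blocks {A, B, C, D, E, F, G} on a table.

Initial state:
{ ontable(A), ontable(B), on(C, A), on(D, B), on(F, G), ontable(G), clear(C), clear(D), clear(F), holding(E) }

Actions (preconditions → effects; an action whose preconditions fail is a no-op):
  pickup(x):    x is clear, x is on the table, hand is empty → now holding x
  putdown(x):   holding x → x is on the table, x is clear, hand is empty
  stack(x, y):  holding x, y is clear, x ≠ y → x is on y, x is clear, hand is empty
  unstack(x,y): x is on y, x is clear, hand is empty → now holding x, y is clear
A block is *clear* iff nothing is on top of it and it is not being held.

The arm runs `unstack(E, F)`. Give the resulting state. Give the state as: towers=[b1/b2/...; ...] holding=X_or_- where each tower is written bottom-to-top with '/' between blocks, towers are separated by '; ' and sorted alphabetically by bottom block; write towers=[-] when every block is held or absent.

before: towers=[A/C; B/D; G/F] holding=E
pre[unstack(E, F)]: on(E,F) no, clear(E) no, handempty no
on(E,F), clear(E), handempty unmet → unstack(E, F) is a no-op
after:  towers=[A/C; B/D; G/F] holding=E

towers=[A/C; B/D; G/F] holding=E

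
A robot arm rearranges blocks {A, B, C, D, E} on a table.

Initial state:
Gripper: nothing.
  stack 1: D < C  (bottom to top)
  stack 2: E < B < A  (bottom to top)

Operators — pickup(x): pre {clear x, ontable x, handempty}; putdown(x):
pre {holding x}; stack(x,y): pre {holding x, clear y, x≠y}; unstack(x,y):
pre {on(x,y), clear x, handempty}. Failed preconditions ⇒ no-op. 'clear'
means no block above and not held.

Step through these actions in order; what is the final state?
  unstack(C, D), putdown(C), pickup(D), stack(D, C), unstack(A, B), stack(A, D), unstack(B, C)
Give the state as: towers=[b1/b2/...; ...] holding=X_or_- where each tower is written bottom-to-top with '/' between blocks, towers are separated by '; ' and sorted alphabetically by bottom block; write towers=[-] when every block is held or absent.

step 1 (unstack(C, D)): towers=[D; E/B/A] holding=C
step 2 (putdown(C)): towers=[C; D; E/B/A] holding=-
step 3 (pickup(D)): towers=[C; E/B/A] holding=D
step 4 (stack(D, C)): towers=[C/D; E/B/A] holding=-
step 5 (unstack(A, B)): towers=[C/D; E/B] holding=A
step 6 (stack(A, D)): towers=[C/D/A; E/B] holding=-
step 7 (unstack(B, C)) [no-op]: towers=[C/D/A; E/B] holding=-

towers=[C/D/A; E/B] holding=-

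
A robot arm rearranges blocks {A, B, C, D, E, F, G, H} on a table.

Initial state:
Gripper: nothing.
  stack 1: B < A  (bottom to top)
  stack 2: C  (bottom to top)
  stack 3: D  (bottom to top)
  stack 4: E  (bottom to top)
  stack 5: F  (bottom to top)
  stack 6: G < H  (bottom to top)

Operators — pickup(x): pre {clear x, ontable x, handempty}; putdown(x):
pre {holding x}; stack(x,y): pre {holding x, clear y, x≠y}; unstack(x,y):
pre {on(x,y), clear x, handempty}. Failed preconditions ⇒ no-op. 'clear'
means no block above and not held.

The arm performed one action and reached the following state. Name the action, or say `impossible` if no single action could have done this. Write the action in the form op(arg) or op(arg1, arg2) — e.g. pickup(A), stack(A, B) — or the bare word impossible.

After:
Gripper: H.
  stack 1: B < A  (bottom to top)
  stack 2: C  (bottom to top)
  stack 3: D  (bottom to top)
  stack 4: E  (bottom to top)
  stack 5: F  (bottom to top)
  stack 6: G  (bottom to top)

target: towers=[B/A; C; D; E; F; G] holding=H
     unstack(A, B) → towers=[B; C; D; E; F; G/H] holding=A
         pickup(E) → towers=[B/A; C; D; F; G/H] holding=E
     unstack(H, G) → towers=[B/A; C; D; E; F; G] holding=H  ← match
         pickup(F) → towers=[B/A; C; D; E; G/H] holding=F
         pickup(D) → towers=[B/A; C; E; F; G/H] holding=D
         pickup(C) → towers=[B/A; D; E; F; G/H] holding=C

unstack(H, G)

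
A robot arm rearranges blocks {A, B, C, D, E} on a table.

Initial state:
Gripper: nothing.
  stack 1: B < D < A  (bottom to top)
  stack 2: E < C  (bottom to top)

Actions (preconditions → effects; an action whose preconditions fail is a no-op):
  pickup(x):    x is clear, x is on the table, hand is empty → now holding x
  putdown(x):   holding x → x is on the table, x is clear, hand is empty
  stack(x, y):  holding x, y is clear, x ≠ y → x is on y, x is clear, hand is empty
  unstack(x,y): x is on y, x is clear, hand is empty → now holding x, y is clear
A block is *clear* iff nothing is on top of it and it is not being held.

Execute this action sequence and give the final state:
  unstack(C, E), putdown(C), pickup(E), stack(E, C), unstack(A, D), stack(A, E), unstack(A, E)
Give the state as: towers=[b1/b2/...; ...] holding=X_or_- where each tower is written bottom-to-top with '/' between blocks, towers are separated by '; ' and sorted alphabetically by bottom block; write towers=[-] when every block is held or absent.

step 1 (unstack(C, E)): towers=[B/D/A; E] holding=C
step 2 (putdown(C)): towers=[B/D/A; C; E] holding=-
step 3 (pickup(E)): towers=[B/D/A; C] holding=E
step 4 (stack(E, C)): towers=[B/D/A; C/E] holding=-
step 5 (unstack(A, D)): towers=[B/D; C/E] holding=A
step 6 (stack(A, E)): towers=[B/D; C/E/A] holding=-
step 7 (unstack(A, E)): towers=[B/D; C/E] holding=A

towers=[B/D; C/E] holding=A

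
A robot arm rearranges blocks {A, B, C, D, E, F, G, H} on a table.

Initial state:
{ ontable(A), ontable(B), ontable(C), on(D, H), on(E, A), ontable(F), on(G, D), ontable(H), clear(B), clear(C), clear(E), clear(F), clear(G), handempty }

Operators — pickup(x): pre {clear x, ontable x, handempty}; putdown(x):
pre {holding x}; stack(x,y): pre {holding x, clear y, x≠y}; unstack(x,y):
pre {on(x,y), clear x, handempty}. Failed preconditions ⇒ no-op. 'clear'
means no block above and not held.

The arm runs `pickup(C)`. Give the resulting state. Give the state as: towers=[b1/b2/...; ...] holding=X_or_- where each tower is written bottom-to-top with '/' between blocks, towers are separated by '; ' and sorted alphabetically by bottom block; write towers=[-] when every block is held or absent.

before: towers=[A/E; B; C; F; H/D/G] holding=-
pre[pickup(C)]: clear(C) ok, ontable(C) ok, handempty ok
all met → apply pickup(C)
after:  towers=[A/E; B; F; H/D/G] holding=C

towers=[A/E; B; F; H/D/G] holding=C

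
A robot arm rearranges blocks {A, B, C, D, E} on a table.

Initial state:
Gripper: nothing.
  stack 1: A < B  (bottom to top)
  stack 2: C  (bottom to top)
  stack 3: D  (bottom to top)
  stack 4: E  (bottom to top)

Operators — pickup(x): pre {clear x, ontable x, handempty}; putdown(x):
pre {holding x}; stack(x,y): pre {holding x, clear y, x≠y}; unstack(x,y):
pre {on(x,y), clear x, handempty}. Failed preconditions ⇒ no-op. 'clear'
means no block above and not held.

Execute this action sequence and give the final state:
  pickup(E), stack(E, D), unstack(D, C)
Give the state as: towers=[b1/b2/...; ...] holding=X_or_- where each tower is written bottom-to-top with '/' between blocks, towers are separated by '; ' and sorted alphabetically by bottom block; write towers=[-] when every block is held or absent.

towers=[A/B; C; D/E] holding=-

step 1 (pickup(E)): towers=[A/B; C; D] holding=E
step 2 (stack(E, D)): towers=[A/B; C; D/E] holding=-
step 3 (unstack(D, C)) [no-op]: towers=[A/B; C; D/E] holding=-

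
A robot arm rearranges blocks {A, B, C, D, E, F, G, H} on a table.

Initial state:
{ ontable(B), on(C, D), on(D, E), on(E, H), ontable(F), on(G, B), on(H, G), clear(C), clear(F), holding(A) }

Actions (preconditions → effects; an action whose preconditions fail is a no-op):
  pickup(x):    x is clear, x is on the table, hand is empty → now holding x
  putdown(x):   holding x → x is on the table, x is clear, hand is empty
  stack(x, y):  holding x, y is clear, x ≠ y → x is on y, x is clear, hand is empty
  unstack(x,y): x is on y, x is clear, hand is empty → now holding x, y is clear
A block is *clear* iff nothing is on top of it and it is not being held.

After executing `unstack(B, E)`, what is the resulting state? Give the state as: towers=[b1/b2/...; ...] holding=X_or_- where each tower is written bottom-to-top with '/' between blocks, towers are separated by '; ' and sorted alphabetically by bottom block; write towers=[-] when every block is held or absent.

towers=[B/G/H/E/D/C; F] holding=A

before: towers=[B/G/H/E/D/C; F] holding=A
pre[unstack(B, E)]: on(B,E) ✗, clear(B) ✗, handempty ✗
on(B,E), clear(B), handempty unmet → unstack(B, E) is a no-op
after:  towers=[B/G/H/E/D/C; F] holding=A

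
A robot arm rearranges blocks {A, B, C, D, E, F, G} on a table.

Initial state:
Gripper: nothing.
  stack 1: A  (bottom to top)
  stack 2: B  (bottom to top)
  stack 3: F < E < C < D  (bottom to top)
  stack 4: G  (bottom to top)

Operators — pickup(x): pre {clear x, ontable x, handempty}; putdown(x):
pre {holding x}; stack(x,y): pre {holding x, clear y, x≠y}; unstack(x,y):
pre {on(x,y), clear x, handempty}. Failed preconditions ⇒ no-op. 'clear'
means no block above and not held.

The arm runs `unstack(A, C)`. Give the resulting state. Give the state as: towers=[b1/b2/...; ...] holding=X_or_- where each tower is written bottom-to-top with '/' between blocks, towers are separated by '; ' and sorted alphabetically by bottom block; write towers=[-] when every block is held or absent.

towers=[A; B; F/E/C/D; G] holding=-

before: towers=[A; B; F/E/C/D; G] holding=-
pre[unstack(A, C)]: on(A,C) no, clear(A) yes, handempty yes
on(A,C) unmet → unstack(A, C) is a no-op
after:  towers=[A; B; F/E/C/D; G] holding=-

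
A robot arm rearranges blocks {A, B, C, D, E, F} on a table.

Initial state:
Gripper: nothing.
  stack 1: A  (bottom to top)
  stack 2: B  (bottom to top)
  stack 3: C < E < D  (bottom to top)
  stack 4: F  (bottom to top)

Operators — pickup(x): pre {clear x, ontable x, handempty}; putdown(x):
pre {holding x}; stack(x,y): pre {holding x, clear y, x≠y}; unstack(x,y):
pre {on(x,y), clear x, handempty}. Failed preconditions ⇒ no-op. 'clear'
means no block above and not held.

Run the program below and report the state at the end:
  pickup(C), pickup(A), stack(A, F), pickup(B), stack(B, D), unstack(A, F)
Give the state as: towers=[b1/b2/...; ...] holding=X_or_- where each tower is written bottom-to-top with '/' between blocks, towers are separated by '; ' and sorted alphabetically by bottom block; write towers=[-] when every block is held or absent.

step 1 (pickup(C)) [no-op]: towers=[A; B; C/E/D; F] holding=-
step 2 (pickup(A)): towers=[B; C/E/D; F] holding=A
step 3 (stack(A, F)): towers=[B; C/E/D; F/A] holding=-
step 4 (pickup(B)): towers=[C/E/D; F/A] holding=B
step 5 (stack(B, D)): towers=[C/E/D/B; F/A] holding=-
step 6 (unstack(A, F)): towers=[C/E/D/B; F] holding=A

towers=[C/E/D/B; F] holding=A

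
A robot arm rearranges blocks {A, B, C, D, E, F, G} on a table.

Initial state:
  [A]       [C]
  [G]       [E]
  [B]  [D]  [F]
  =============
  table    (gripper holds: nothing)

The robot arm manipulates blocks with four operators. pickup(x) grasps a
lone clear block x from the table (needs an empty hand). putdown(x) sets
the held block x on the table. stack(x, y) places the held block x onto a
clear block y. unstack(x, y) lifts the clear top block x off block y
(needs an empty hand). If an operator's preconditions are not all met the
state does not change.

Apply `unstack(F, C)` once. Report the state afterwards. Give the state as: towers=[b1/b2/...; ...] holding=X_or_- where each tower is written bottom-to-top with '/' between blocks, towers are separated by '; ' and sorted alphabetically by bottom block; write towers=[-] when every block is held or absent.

towers=[B/G/A; D; F/E/C] holding=-

before: towers=[B/G/A; D; F/E/C] holding=-
pre[unstack(F, C)]: on(F,C) fail, clear(F) fail, handempty ok
on(F,C), clear(F) unmet → unstack(F, C) is a no-op
after:  towers=[B/G/A; D; F/E/C] holding=-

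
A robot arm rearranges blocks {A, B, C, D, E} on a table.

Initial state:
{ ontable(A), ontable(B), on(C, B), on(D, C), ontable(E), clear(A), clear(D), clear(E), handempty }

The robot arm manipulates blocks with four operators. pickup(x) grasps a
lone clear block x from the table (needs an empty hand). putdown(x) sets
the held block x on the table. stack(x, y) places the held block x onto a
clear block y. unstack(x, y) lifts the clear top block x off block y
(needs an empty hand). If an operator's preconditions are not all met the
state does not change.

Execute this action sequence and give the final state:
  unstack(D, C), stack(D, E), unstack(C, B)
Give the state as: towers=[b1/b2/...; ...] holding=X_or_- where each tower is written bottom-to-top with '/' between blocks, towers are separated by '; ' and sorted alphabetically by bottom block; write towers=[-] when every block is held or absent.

towers=[A; B; E/D] holding=C

step 1 (unstack(D, C)): towers=[A; B/C; E] holding=D
step 2 (stack(D, E)): towers=[A; B/C; E/D] holding=-
step 3 (unstack(C, B)): towers=[A; B; E/D] holding=C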